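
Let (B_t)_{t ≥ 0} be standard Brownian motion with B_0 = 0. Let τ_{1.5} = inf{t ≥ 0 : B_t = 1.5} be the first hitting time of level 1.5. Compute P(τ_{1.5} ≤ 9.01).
P(τ_{1.5} ≤ 9.01) = 2(1 − Φ(1.5/√9.01)) = 2(1 − Φ(0.4997)) ≈ 0.6173

By the reflection principle for standard BM, P(τ_b ≤ t) = 2 · P(B_t ≥ b). Since B_t ~ N(0, t), P(B_t ≥ 1.5) = 1 − Φ(1.5/√t) = 1 − Φ(1.5/√9.01) = 1 − Φ(0.4997) ≈ 0.30864. Doubling: P(τ_{1.5} ≤ 9.01) ≈ 2 · 0.30864 = 0.61728 ≈ 0.6173.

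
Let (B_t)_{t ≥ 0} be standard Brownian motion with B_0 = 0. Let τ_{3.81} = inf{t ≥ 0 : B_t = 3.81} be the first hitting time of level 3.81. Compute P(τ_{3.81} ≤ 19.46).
P(τ_{3.81} ≤ 19.46) = 2(1 − Φ(3.81/√19.46)) = 2(1 − Φ(0.8637)) ≈ 0.3878

By the reflection principle for standard BM, P(τ_b ≤ t) = 2 · P(B_t ≥ b). Since B_t ~ N(0, t), P(B_t ≥ 3.81) = 1 − Φ(3.81/√t) = 1 − Φ(3.81/√19.46) = 1 − Φ(0.8637) ≈ 0.19388. Doubling: P(τ_{3.81} ≤ 19.46) ≈ 2 · 0.19388 = 0.38776 ≈ 0.3878.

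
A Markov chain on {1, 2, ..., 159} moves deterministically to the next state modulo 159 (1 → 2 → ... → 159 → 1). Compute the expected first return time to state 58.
E[T_58 | X_0 = 58] = 159

The chain cycles deterministically, so starting at state 58 it returns in exactly 159 steps. Equivalently, the stationary distribution is uniform π_j = 1/159 for every state j, so by Kac's formula E[T_58] = 1/π_58 = 159.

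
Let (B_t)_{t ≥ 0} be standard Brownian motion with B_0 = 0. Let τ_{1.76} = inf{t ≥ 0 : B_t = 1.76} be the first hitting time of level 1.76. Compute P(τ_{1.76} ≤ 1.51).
P(τ_{1.76} ≤ 1.51) = 2(1 − Φ(1.76/√1.51)) = 2(1 − Φ(1.4323)) ≈ 0.1521

By the reflection principle for standard BM, P(τ_b ≤ t) = 2 · P(B_t ≥ b). Since B_t ~ N(0, t), P(B_t ≥ 1.76) = 1 − Φ(1.76/√t) = 1 − Φ(1.76/√1.51) = 1 − Φ(1.4323) ≈ 0.07603. Doubling: P(τ_{1.76} ≤ 1.51) ≈ 2 · 0.07603 = 0.15206 ≈ 0.1521.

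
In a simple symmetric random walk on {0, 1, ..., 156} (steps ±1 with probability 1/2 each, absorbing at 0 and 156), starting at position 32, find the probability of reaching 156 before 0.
P(hit 156 before 0) = 32/156 = 8/39

Let u_k = P(hit 156 before 0 | start at k). Then u_0 = 0, u_156 = 1, and u_k = u_{k-1}/2 + u_{k+1}/2 for 1 ≤ k ≤ 155. This harmonic recurrence is solved by u_k = k/156, giving u_32 = 32/156 = 8/39.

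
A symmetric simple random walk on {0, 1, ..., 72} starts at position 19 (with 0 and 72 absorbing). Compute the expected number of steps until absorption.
E[τ | X_0 = 19] = 1007

Let v_k = E[τ | X_0 = k]. Boundary: v_0 = v_72 = 0. Recurrence: v_k = 1 + (v_{k-1} + v_{k+1})/2 for 1 ≤ k ≤ 71. The particular solution to v_k − (v_{k-1} + v_{k+1})/2 = 1 is v_k = −k^2. Adding homogeneous solution A + B k and matching boundaries gives v_k = k (72 − k). Substituting k = 19: v_19 = 19 · 53 = 1007.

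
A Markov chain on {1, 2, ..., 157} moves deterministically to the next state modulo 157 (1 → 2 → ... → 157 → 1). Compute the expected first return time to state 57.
E[T_57 | X_0 = 57] = 157

The chain cycles deterministically, so starting at state 57 it returns in exactly 157 steps. Equivalently, the stationary distribution is uniform π_j = 1/157 for every state j, so by Kac's formula E[T_57] = 1/π_57 = 157.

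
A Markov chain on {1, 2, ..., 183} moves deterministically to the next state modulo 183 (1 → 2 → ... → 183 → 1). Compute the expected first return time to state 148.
E[T_148 | X_0 = 148] = 183

The chain cycles deterministically, so starting at state 148 it returns in exactly 183 steps. Equivalently, the stationary distribution is uniform π_j = 1/183 for every state j, so by Kac's formula E[T_148] = 1/π_148 = 183.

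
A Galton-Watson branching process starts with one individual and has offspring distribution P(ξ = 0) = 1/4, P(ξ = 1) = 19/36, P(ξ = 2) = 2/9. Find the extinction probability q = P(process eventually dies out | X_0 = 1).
q = 1

Mean offspring μ = 0·1/4 + 1·19/36 + 2·2/9 = 35/36 ≤ 1. For μ ≤ 1 with offspring not concentrated at 1, the Galton-Watson process goes extinct almost surely, so q = 1.
(Algebraic check: The pgf is f(s) = 1/4 + 19/36·s + 2/9·s². The extinction probability q is the smallest fixed point of f in [0, 1]. Setting s = f(s):
  2/9·s² + (19/36 − 1)·s + 1/4 = 0
  2/9·s² − (1/4 + 2/9)·s + 1/4 = 0
which factors as (s − 1)·(2/9·s − 1/4) = 0, giving roots s = 1 and s = (1/4)/(2/9) = 9/8. Since 9/8 ≥ 1, the smallest root in [0, 1] is s = 1.)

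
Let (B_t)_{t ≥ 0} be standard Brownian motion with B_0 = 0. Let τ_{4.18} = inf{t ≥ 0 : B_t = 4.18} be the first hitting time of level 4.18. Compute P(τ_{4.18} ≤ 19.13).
P(τ_{4.18} ≤ 19.13) = 2(1 − Φ(4.18/√19.13)) = 2(1 − Φ(0.9557)) ≈ 0.3392

By the reflection principle for standard BM, P(τ_b ≤ t) = 2 · P(B_t ≥ b). Since B_t ~ N(0, t), P(B_t ≥ 4.18) = 1 − Φ(4.18/√t) = 1 − Φ(4.18/√19.13) = 1 − Φ(0.9557) ≈ 0.16961. Doubling: P(τ_{4.18} ≤ 19.13) ≈ 2 · 0.16961 = 0.33922 ≈ 0.3392.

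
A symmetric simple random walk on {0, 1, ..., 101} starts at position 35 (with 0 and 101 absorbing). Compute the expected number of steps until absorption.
E[τ | X_0 = 35] = 2310

Let v_k = E[τ | X_0 = k]. Boundary: v_0 = v_101 = 0. Recurrence: v_k = 1 + (v_{k-1} + v_{k+1})/2 for 1 ≤ k ≤ 100. The particular solution to v_k − (v_{k-1} + v_{k+1})/2 = 1 is v_k = −k^2. Adding homogeneous solution A + B k and matching boundaries gives v_k = k (101 − k). Substituting k = 35: v_35 = 35 · 66 = 2310.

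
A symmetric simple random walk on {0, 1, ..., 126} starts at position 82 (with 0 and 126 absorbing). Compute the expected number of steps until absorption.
E[τ | X_0 = 82] = 3608

Let v_k = E[τ | X_0 = k]. Boundary: v_0 = v_126 = 0. Recurrence: v_k = 1 + (v_{k-1} + v_{k+1})/2 for 1 ≤ k ≤ 125. The particular solution to v_k − (v_{k-1} + v_{k+1})/2 = 1 is v_k = −k^2. Adding homogeneous solution A + B k and matching boundaries gives v_k = k (126 − k). Substituting k = 82: v_82 = 82 · 44 = 3608.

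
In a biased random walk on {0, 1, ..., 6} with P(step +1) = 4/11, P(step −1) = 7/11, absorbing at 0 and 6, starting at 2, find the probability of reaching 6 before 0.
P(hit 6 before 0) = (1 − (7/4)^2) / (1 − (7/4)^6) = 256/3441

Let u_k denote P(reach 6 before 0 | start at k). Boundary: u_0 = 0, u_6 = 1. Recurrence: u_k = 4/11·u_{k+1} + 7/11·u_{k-1} for 1 ≤ k ≤ 5. Try u_k = A + B·r^k with r = q/p = (7/11)/(4/11) = 7/4. Substitution satisfies the recurrence; boundary conditions give:
  u_k = (1 − r^k) / (1 − r^N) = (1 − (7/4)^2) / (1 − (7/4)^6) = 256/3441.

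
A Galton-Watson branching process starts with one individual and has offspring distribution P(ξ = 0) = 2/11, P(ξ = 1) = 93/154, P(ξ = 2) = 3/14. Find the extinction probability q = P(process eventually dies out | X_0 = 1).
q = 28/33

The pgf is f(s) = 2/11 + 93/154·s + 3/14·s². The extinction probability q is the smallest fixed point of f in [0, 1]. Setting s = f(s):
  3/14·s² + (93/154 − 1)·s + 2/11 = 0
  3/14·s² − (2/11 + 3/14)·s + 2/11 = 0
which factors as (s − 1)·(3/14·s − 2/11) = 0, giving roots s = 1 and s = (2/11)/(3/14) = 28/33.
Mean offspring μ = 93/154 + 2·3/14 = 159/154 > 1 (supercritical), so q < 1. The extinction probability is the smaller root: q = (2/11)/(3/14) = 28/33.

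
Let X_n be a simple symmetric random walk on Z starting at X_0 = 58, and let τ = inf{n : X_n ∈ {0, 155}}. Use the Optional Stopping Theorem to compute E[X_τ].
E[X_τ] = 58

X_n is a martingale and τ is a bounded-mean stopping time (indeed τ is finite a.s. with bounded expectation since the walk is in a bounded region). By the OST, E[X_τ] = E[X_0] = 58. Equivalently: E[X_τ] = 155 · P(hit 155 first) + 0 · P(hit 0 first) = 155 · (58/155) = 58.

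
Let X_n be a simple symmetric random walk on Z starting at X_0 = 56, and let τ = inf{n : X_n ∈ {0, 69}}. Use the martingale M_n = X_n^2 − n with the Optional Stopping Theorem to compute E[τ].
E[τ] = 728

M_n = X_n^2 − n is a martingale (since E[X_{n+1}^2 | F_n] = X_n^2 + 1). By OST (τ has finite mean in a bounded region), E[M_τ] = E[M_0] = X_0^2 − 0 = 56^2 = 3136. Also E[M_τ] = E[X_τ^2] − E[τ]. The walk exits at 0 or 69, with P(hit 69 first) = 56/69, so E[X_τ^2] = 69^2 · 56/69 + 0 = 3864. Thus E[τ] = E[X_τ^2] − E[M_τ] = 3864 − 3136 = 728 = 56(69 − 56) = 728.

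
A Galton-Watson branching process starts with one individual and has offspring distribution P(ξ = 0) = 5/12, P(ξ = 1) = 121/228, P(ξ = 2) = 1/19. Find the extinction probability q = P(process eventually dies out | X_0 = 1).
q = 1

Mean offspring μ = 0·5/12 + 1·121/228 + 2·1/19 = 145/228 ≤ 1. For μ ≤ 1 with offspring not concentrated at 1, the Galton-Watson process goes extinct almost surely, so q = 1.
(Algebraic check: The pgf is f(s) = 5/12 + 121/228·s + 1/19·s². The extinction probability q is the smallest fixed point of f in [0, 1]. Setting s = f(s):
  1/19·s² + (121/228 − 1)·s + 5/12 = 0
  1/19·s² − (5/12 + 1/19)·s + 5/12 = 0
which factors as (s − 1)·(1/19·s − 5/12) = 0, giving roots s = 1 and s = (5/12)/(1/19) = 95/12. Since 95/12 ≥ 1, the smallest root in [0, 1] is s = 1.)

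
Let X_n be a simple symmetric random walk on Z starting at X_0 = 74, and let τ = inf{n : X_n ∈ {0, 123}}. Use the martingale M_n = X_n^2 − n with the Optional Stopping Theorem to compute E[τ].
E[τ] = 3626

M_n = X_n^2 − n is a martingale (since E[X_{n+1}^2 | F_n] = X_n^2 + 1). By OST (τ has finite mean in a bounded region), E[M_τ] = E[M_0] = X_0^2 − 0 = 74^2 = 5476. Also E[M_τ] = E[X_τ^2] − E[τ]. The walk exits at 0 or 123, with P(hit 123 first) = 74/123, so E[X_τ^2] = 123^2 · 74/123 + 0 = 9102. Thus E[τ] = E[X_τ^2] − E[M_τ] = 9102 − 5476 = 3626 = 74(123 − 74) = 3626.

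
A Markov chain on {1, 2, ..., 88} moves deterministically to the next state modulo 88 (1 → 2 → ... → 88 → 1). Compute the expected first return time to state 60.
E[T_60 | X_0 = 60] = 88

The chain cycles deterministically, so starting at state 60 it returns in exactly 88 steps. Equivalently, the stationary distribution is uniform π_j = 1/88 for every state j, so by Kac's formula E[T_60] = 1/π_60 = 88.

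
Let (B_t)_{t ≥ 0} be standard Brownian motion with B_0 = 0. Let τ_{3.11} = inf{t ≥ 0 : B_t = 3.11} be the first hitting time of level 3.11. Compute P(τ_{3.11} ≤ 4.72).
P(τ_{3.11} ≤ 4.72) = 2(1 − Φ(3.11/√4.72)) = 2(1 − Φ(1.4315)) ≈ 0.1523

By the reflection principle for standard BM, P(τ_b ≤ t) = 2 · P(B_t ≥ b). Since B_t ~ N(0, t), P(B_t ≥ 3.11) = 1 − Φ(3.11/√t) = 1 − Φ(3.11/√4.72) = 1 − Φ(1.4315) ≈ 0.07614. Doubling: P(τ_{3.11} ≤ 4.72) ≈ 2 · 0.07614 = 0.15228 ≈ 0.1523.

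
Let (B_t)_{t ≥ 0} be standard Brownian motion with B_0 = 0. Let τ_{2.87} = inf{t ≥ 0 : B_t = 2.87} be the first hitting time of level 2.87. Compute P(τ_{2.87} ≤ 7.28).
P(τ_{2.87} ≤ 7.28) = 2(1 − Φ(2.87/√7.28)) = 2(1 − Φ(1.0637)) ≈ 0.2875

By the reflection principle for standard BM, P(τ_b ≤ t) = 2 · P(B_t ≥ b). Since B_t ~ N(0, t), P(B_t ≥ 2.87) = 1 − Φ(2.87/√t) = 1 − Φ(2.87/√7.28) = 1 − Φ(1.0637) ≈ 0.14373. Doubling: P(τ_{2.87} ≤ 7.28) ≈ 2 · 0.14373 = 0.28746 ≈ 0.2875.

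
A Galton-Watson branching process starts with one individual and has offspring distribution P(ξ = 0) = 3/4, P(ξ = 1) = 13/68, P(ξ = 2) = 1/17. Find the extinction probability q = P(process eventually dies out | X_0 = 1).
q = 1

Mean offspring μ = 0·3/4 + 1·13/68 + 2·1/17 = 21/68 ≤ 1. For μ ≤ 1 with offspring not concentrated at 1, the Galton-Watson process goes extinct almost surely, so q = 1.
(Algebraic check: The pgf is f(s) = 3/4 + 13/68·s + 1/17·s². The extinction probability q is the smallest fixed point of f in [0, 1]. Setting s = f(s):
  1/17·s² + (13/68 − 1)·s + 3/4 = 0
  1/17·s² − (3/4 + 1/17)·s + 3/4 = 0
which factors as (s − 1)·(1/17·s − 3/4) = 0, giving roots s = 1 and s = (3/4)/(1/17) = 51/4. Since 51/4 ≥ 1, the smallest root in [0, 1] is s = 1.)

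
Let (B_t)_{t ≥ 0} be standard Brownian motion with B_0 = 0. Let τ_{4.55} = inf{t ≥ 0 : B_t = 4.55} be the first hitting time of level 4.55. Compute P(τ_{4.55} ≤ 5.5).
P(τ_{4.55} ≤ 5.5) = 2(1 − Φ(4.55/√5.5)) = 2(1 − Φ(1.9401)) ≈ 0.0524

By the reflection principle for standard BM, P(τ_b ≤ t) = 2 · P(B_t ≥ b). Since B_t ~ N(0, t), P(B_t ≥ 4.55) = 1 − Φ(4.55/√t) = 1 − Φ(4.55/√5.5) = 1 − Φ(1.9401) ≈ 0.02618. Doubling: P(τ_{4.55} ≤ 5.5) ≈ 2 · 0.02618 = 0.05236 ≈ 0.0524.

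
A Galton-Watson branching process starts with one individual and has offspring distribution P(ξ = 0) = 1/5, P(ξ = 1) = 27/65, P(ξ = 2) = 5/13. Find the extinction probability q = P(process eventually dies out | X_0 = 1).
q = 13/25

The pgf is f(s) = 1/5 + 27/65·s + 5/13·s². The extinction probability q is the smallest fixed point of f in [0, 1]. Setting s = f(s):
  5/13·s² + (27/65 − 1)·s + 1/5 = 0
  5/13·s² − (1/5 + 5/13)·s + 1/5 = 0
which factors as (s − 1)·(5/13·s − 1/5) = 0, giving roots s = 1 and s = (1/5)/(5/13) = 13/25.
Mean offspring μ = 27/65 + 2·5/13 = 77/65 > 1 (supercritical), so q < 1. The extinction probability is the smaller root: q = (1/5)/(5/13) = 13/25.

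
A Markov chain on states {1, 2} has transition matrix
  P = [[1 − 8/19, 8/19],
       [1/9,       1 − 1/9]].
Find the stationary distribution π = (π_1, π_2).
π_1 = 19/91, π_2 = 72/91

Solve πP = π with π_1 + π_2 = 1. From πP = π: π_1 · (1 − 8/19) + π_2 · 1/9 = π_1 ⇒ π_2 · 1/9 = π_1 · 8/19 ⇒ π_2/π_1 = (8/19)/(1/9) = 72/19. Together with π_1 + π_2 = 1:
  π_1 = (1/9)/(8/19 + 1/9) = (1/9)/(91/171) = 19/91,
  π_2 = (8/19)/(8/19 + 1/9) = (8/19)/(91/171) = 72/91.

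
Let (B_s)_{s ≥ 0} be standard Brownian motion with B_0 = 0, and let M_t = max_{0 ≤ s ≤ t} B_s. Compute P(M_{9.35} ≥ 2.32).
P(M_{9.35} ≥ 2.32) = 2·P(B_{9.35} ≥ 2.32) = 2(1 − Φ(2.32/√9.35)) ≈ 0.4480

By the reflection principle for Brownian motion, P(M_t ≥ a) = 2 · P(B_t ≥ a) for a ≥ 0. Since B_t ~ N(0, t), P(B_t ≥ 2.32) = 1 − Φ(2.32/√t) = 1 − Φ(2.32/√9.35) = 1 − Φ(0.7587). So
  P(M_{9.35} ≥ 2.32) = 2(1 − Φ(0.7587)) ≈ 0.4480.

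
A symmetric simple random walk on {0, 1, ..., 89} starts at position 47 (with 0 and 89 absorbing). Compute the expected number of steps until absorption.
E[τ | X_0 = 47] = 1974

Let v_k = E[τ | X_0 = k]. Boundary: v_0 = v_89 = 0. Recurrence: v_k = 1 + (v_{k-1} + v_{k+1})/2 for 1 ≤ k ≤ 88. The particular solution to v_k − (v_{k-1} + v_{k+1})/2 = 1 is v_k = −k^2. Adding homogeneous solution A + B k and matching boundaries gives v_k = k (89 − k). Substituting k = 47: v_47 = 47 · 42 = 1974.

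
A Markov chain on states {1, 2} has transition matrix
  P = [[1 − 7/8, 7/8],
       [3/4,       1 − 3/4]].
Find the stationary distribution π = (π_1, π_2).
π_1 = 6/13, π_2 = 7/13

Solve πP = π with π_1 + π_2 = 1. From πP = π: π_1 · (1 − 7/8) + π_2 · 3/4 = π_1 ⇒ π_2 · 3/4 = π_1 · 7/8 ⇒ π_2/π_1 = (7/8)/(3/4) = 7/6. Together with π_1 + π_2 = 1:
  π_1 = (3/4)/(7/8 + 3/4) = (3/4)/(13/8) = 6/13,
  π_2 = (7/8)/(7/8 + 3/4) = (7/8)/(13/8) = 7/13.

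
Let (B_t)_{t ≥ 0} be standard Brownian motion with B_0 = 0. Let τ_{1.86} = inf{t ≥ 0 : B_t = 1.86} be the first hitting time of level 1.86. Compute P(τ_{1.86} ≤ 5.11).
P(τ_{1.86} ≤ 5.11) = 2(1 − Φ(1.86/√5.11)) = 2(1 − Φ(0.8228)) ≈ 0.4106

By the reflection principle for standard BM, P(τ_b ≤ t) = 2 · P(B_t ≥ b). Since B_t ~ N(0, t), P(B_t ≥ 1.86) = 1 − Φ(1.86/√t) = 1 − Φ(1.86/√5.11) = 1 − Φ(0.8228) ≈ 0.20531. Doubling: P(τ_{1.86} ≤ 5.11) ≈ 2 · 0.20531 = 0.41062 ≈ 0.4106.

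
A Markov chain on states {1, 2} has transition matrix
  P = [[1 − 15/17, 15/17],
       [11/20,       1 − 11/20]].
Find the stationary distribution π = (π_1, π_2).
π_1 = 187/487, π_2 = 300/487

Solve πP = π with π_1 + π_2 = 1. From πP = π: π_1 · (1 − 15/17) + π_2 · 11/20 = π_1 ⇒ π_2 · 11/20 = π_1 · 15/17 ⇒ π_2/π_1 = (15/17)/(11/20) = 300/187. Together with π_1 + π_2 = 1:
  π_1 = (11/20)/(15/17 + 11/20) = (11/20)/(487/340) = 187/487,
  π_2 = (15/17)/(15/17 + 11/20) = (15/17)/(487/340) = 300/487.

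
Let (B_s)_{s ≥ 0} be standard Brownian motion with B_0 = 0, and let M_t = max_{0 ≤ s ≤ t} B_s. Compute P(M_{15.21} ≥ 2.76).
P(M_{15.21} ≥ 2.76) = 2·P(B_{15.21} ≥ 2.76) = 2(1 − Φ(2.76/√15.21)) ≈ 0.4791

By the reflection principle for Brownian motion, P(M_t ≥ a) = 2 · P(B_t ≥ a) for a ≥ 0. Since B_t ~ N(0, t), P(B_t ≥ 2.76) = 1 − Φ(2.76/√t) = 1 − Φ(2.76/√15.21) = 1 − Φ(0.7077). So
  P(M_{15.21} ≥ 2.76) = 2(1 − Φ(0.7077)) ≈ 0.4791.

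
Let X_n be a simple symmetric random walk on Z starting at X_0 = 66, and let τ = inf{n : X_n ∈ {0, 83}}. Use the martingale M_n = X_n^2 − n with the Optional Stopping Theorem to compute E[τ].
E[τ] = 1122

M_n = X_n^2 − n is a martingale (since E[X_{n+1}^2 | F_n] = X_n^2 + 1). By OST (τ has finite mean in a bounded region), E[M_τ] = E[M_0] = X_0^2 − 0 = 66^2 = 4356. Also E[M_τ] = E[X_τ^2] − E[τ]. The walk exits at 0 or 83, with P(hit 83 first) = 66/83, so E[X_τ^2] = 83^2 · 66/83 + 0 = 5478. Thus E[τ] = E[X_τ^2] − E[M_τ] = 5478 − 4356 = 1122 = 66(83 − 66) = 1122.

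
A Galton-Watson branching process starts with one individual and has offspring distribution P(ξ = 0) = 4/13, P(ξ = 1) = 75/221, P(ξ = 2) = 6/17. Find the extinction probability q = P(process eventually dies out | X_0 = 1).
q = 34/39

The pgf is f(s) = 4/13 + 75/221·s + 6/17·s². The extinction probability q is the smallest fixed point of f in [0, 1]. Setting s = f(s):
  6/17·s² + (75/221 − 1)·s + 4/13 = 0
  6/17·s² − (4/13 + 6/17)·s + 4/13 = 0
which factors as (s − 1)·(6/17·s − 4/13) = 0, giving roots s = 1 and s = (4/13)/(6/17) = 34/39.
Mean offspring μ = 75/221 + 2·6/17 = 231/221 > 1 (supercritical), so q < 1. The extinction probability is the smaller root: q = (4/13)/(6/17) = 34/39.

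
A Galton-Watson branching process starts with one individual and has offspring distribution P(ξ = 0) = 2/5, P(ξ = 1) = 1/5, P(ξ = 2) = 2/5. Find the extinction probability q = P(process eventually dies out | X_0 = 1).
q = 1

Mean offspring μ = 0·2/5 + 1·1/5 + 2·2/5 = 1 ≤ 1. For μ ≤ 1 with offspring not concentrated at 1, the Galton-Watson process goes extinct almost surely, so q = 1.
(Algebraic check: The pgf is f(s) = 2/5 + 1/5·s + 2/5·s². The extinction probability q is the smallest fixed point of f in [0, 1]. Setting s = f(s):
  2/5·s² + (1/5 − 1)·s + 2/5 = 0
  2/5·s² − (2/5 + 2/5)·s + 2/5 = 0
which factors as (s − 1)·(2/5·s − 2/5) = 0, giving roots s = 1 and s = (2/5)/(2/5) = 1. Since 1 ≥ 1, the smallest root in [0, 1] is s = 1.)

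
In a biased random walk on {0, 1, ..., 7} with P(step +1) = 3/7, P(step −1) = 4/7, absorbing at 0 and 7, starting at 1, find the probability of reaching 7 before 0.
P(hit 7 before 0) = (1 − (4/3)^1) / (1 − (4/3)^7) = 729/14197

Let u_k denote P(reach 7 before 0 | start at k). Boundary: u_0 = 0, u_7 = 1. Recurrence: u_k = 3/7·u_{k+1} + 4/7·u_{k-1} for 1 ≤ k ≤ 6. Try u_k = A + B·r^k with r = q/p = (4/7)/(3/7) = 4/3. Substitution satisfies the recurrence; boundary conditions give:
  u_k = (1 − r^k) / (1 − r^N) = (1 − (4/3)^1) / (1 − (4/3)^7) = 729/14197.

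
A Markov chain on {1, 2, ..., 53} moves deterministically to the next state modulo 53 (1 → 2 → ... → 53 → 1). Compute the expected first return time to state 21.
E[T_21 | X_0 = 21] = 53

The chain cycles deterministically, so starting at state 21 it returns in exactly 53 steps. Equivalently, the stationary distribution is uniform π_j = 1/53 for every state j, so by Kac's formula E[T_21] = 1/π_21 = 53.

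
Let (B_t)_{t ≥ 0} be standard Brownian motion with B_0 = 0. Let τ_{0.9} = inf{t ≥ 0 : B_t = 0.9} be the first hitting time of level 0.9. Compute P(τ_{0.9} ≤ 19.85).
P(τ_{0.9} ≤ 19.85) = 2(1 − Φ(0.9/√19.85)) = 2(1 − Φ(0.2020)) ≈ 0.8399

By the reflection principle for standard BM, P(τ_b ≤ t) = 2 · P(B_t ≥ b). Since B_t ~ N(0, t), P(B_t ≥ 0.9) = 1 − Φ(0.9/√t) = 1 − Φ(0.9/√19.85) = 1 − Φ(0.2020) ≈ 0.41996. Doubling: P(τ_{0.9} ≤ 19.85) ≈ 2 · 0.41996 = 0.83992 ≈ 0.8399.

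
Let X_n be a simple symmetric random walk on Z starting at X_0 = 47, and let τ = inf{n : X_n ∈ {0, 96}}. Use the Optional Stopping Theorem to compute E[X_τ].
E[X_τ] = 47

X_n is a martingale and τ is a bounded-mean stopping time (indeed τ is finite a.s. with bounded expectation since the walk is in a bounded region). By the OST, E[X_τ] = E[X_0] = 47. Equivalently: E[X_τ] = 96 · P(hit 96 first) + 0 · P(hit 0 first) = 96 · (47/96) = 47.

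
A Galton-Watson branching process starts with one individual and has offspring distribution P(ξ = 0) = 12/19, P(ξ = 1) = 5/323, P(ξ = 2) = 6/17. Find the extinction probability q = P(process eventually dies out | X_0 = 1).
q = 1

Mean offspring μ = 0·12/19 + 1·5/323 + 2·6/17 = 233/323 ≤ 1. For μ ≤ 1 with offspring not concentrated at 1, the Galton-Watson process goes extinct almost surely, so q = 1.
(Algebraic check: The pgf is f(s) = 12/19 + 5/323·s + 6/17·s². The extinction probability q is the smallest fixed point of f in [0, 1]. Setting s = f(s):
  6/17·s² + (5/323 − 1)·s + 12/19 = 0
  6/17·s² − (12/19 + 6/17)·s + 12/19 = 0
which factors as (s − 1)·(6/17·s − 12/19) = 0, giving roots s = 1 and s = (12/19)/(6/17) = 34/19. Since 34/19 ≥ 1, the smallest root in [0, 1] is s = 1.)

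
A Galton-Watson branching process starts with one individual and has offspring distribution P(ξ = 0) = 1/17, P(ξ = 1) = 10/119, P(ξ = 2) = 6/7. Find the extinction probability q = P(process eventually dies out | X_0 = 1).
q = 7/102

The pgf is f(s) = 1/17 + 10/119·s + 6/7·s². The extinction probability q is the smallest fixed point of f in [0, 1]. Setting s = f(s):
  6/7·s² + (10/119 − 1)·s + 1/17 = 0
  6/7·s² − (1/17 + 6/7)·s + 1/17 = 0
which factors as (s − 1)·(6/7·s − 1/17) = 0, giving roots s = 1 and s = (1/17)/(6/7) = 7/102.
Mean offspring μ = 10/119 + 2·6/7 = 214/119 > 1 (supercritical), so q < 1. The extinction probability is the smaller root: q = (1/17)/(6/7) = 7/102.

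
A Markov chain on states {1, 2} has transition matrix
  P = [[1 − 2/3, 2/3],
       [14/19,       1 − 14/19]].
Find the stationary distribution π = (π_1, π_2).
π_1 = 21/40, π_2 = 19/40

Solve πP = π with π_1 + π_2 = 1. From πP = π: π_1 · (1 − 2/3) + π_2 · 14/19 = π_1 ⇒ π_2 · 14/19 = π_1 · 2/3 ⇒ π_2/π_1 = (2/3)/(14/19) = 19/21. Together with π_1 + π_2 = 1:
  π_1 = (14/19)/(2/3 + 14/19) = (14/19)/(80/57) = 21/40,
  π_2 = (2/3)/(2/3 + 14/19) = (2/3)/(80/57) = 19/40.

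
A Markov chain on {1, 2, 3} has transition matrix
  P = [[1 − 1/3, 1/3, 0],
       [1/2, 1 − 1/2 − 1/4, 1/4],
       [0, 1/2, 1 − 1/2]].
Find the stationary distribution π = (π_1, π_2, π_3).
π = (1/2, 1/3, 1/6)

This is a birth-death chain on three states, which satisfies detailed balance: π_1 · P_{12} = π_2 · P_{21} and π_2 · P_{23} = π_3 · P_{32}.
From π_1 · 1/3 = π_2 · 1/2: π_2/π_1 = (1/3)/(1/2) = 2/3.
From π_2 · 1/4 = π_3 · 1/2: π_3/π_2 = (1/4)/(1/2) = 1/2.
Take π_1 proportional to 1; then unnormalized π = (1, 2/3, 1/3). Normalize by dividing by the sum 2:
  π = (1/2, 1/3, 1/6).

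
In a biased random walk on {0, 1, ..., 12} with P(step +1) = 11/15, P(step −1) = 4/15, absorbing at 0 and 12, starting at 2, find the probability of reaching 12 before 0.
P(hit 12 before 0) = (1 − (4/11)^2) / (1 − (4/11)^12) = 25937424601/29889634281

Let u_k denote P(reach 12 before 0 | start at k). Boundary: u_0 = 0, u_12 = 1. Recurrence: u_k = 11/15·u_{k+1} + 4/15·u_{k-1} for 1 ≤ k ≤ 11. Try u_k = A + B·r^k with r = q/p = (4/15)/(11/15) = 4/11. Substitution satisfies the recurrence; boundary conditions give:
  u_k = (1 − r^k) / (1 − r^N) = (1 − (4/11)^2) / (1 − (4/11)^12) = 25937424601/29889634281.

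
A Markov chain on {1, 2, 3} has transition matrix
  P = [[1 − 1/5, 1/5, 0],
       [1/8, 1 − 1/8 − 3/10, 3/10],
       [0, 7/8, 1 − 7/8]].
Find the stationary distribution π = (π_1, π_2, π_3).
π = (175/551, 280/551, 96/551)

This is a birth-death chain on three states, which satisfies detailed balance: π_1 · P_{12} = π_2 · P_{21} and π_2 · P_{23} = π_3 · P_{32}.
From π_1 · 1/5 = π_2 · 1/8: π_2/π_1 = (1/5)/(1/8) = 8/5.
From π_2 · 3/10 = π_3 · 7/8: π_3/π_2 = (3/10)/(7/8) = 12/35.
Take π_1 proportional to 1; then unnormalized π = (1, 8/5, 96/175). Normalize by dividing by the sum 551/175:
  π = (175/551, 280/551, 96/551).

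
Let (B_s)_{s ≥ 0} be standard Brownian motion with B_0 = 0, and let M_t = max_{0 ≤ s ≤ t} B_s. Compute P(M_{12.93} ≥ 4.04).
P(M_{12.93} ≥ 4.04) = 2·P(B_{12.93} ≥ 4.04) = 2(1 − Φ(4.04/√12.93)) ≈ 0.2612

By the reflection principle for Brownian motion, P(M_t ≥ a) = 2 · P(B_t ≥ a) for a ≥ 0. Since B_t ~ N(0, t), P(B_t ≥ 4.04) = 1 − Φ(4.04/√t) = 1 − Φ(4.04/√12.93) = 1 − Φ(1.1235). So
  P(M_{12.93} ≥ 4.04) = 2(1 − Φ(1.1235)) ≈ 0.2612.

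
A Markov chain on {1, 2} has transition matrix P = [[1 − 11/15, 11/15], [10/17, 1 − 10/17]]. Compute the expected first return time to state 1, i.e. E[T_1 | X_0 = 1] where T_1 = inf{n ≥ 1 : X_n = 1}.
E[T_1 | X_0 = 1] = 1/π_1 = 337/150

For an irreducible recurrent Markov chain with stationary distribution π, E[T_i | X_0 = i] = 1/π_i (Kac's formula). Here π_1 = (10/17)/(11/15 + 10/17) = (10/17)/(337/255) = 150/337, so E[T_1 | X_0 = 1] = 1/π_1 = (11/15 + 10/17)/(10/17) = (337/255)/(10/17) = 337/150.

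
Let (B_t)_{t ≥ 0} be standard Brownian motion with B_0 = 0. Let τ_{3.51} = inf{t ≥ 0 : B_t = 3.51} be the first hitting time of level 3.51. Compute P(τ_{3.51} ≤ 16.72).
P(τ_{3.51} ≤ 16.72) = 2(1 − Φ(3.51/√16.72)) = 2(1 − Φ(0.8584)) ≈ 0.3907

By the reflection principle for standard BM, P(τ_b ≤ t) = 2 · P(B_t ≥ b). Since B_t ~ N(0, t), P(B_t ≥ 3.51) = 1 − Φ(3.51/√t) = 1 − Φ(3.51/√16.72) = 1 − Φ(0.8584) ≈ 0.19534. Doubling: P(τ_{3.51} ≤ 16.72) ≈ 2 · 0.19534 = 0.39068 ≈ 0.3907.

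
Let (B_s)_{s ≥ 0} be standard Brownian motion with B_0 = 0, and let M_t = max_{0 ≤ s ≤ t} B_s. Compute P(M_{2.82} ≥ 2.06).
P(M_{2.82} ≥ 2.06) = 2·P(B_{2.82} ≥ 2.06) = 2(1 − Φ(2.06/√2.82)) ≈ 0.2199

By the reflection principle for Brownian motion, P(M_t ≥ a) = 2 · P(B_t ≥ a) for a ≥ 0. Since B_t ~ N(0, t), P(B_t ≥ 2.06) = 1 − Φ(2.06/√t) = 1 − Φ(2.06/√2.82) = 1 − Φ(1.2267). So
  P(M_{2.82} ≥ 2.06) = 2(1 − Φ(1.2267)) ≈ 0.2199.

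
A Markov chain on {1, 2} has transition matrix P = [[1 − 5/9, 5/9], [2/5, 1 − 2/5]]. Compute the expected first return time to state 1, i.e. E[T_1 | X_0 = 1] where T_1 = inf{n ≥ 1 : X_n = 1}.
E[T_1 | X_0 = 1] = 1/π_1 = 43/18

For an irreducible recurrent Markov chain with stationary distribution π, E[T_i | X_0 = i] = 1/π_i (Kac's formula). Here π_1 = (2/5)/(5/9 + 2/5) = (2/5)/(43/45) = 18/43, so E[T_1 | X_0 = 1] = 1/π_1 = (5/9 + 2/5)/(2/5) = (43/45)/(2/5) = 43/18.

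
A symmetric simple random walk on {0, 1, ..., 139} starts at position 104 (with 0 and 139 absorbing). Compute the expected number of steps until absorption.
E[τ | X_0 = 104] = 3640

Let v_k = E[τ | X_0 = k]. Boundary: v_0 = v_139 = 0. Recurrence: v_k = 1 + (v_{k-1} + v_{k+1})/2 for 1 ≤ k ≤ 138. The particular solution to v_k − (v_{k-1} + v_{k+1})/2 = 1 is v_k = −k^2. Adding homogeneous solution A + B k and matching boundaries gives v_k = k (139 − k). Substituting k = 104: v_104 = 104 · 35 = 3640.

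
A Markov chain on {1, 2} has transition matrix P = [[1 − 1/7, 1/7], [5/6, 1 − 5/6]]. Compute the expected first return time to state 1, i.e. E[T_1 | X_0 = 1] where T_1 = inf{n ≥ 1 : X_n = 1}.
E[T_1 | X_0 = 1] = 1/π_1 = 41/35

For an irreducible recurrent Markov chain with stationary distribution π, E[T_i | X_0 = i] = 1/π_i (Kac's formula). Here π_1 = (5/6)/(1/7 + 5/6) = (5/6)/(41/42) = 35/41, so E[T_1 | X_0 = 1] = 1/π_1 = (1/7 + 5/6)/(5/6) = (41/42)/(5/6) = 41/35.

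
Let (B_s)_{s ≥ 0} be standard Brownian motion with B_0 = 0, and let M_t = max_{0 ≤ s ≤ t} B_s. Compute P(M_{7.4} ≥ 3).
P(M_{7.4} ≥ 3) = 2·P(B_{7.4} ≥ 3) = 2(1 − Φ(3/√7.4)) ≈ 0.2701

By the reflection principle for Brownian motion, P(M_t ≥ a) = 2 · P(B_t ≥ a) for a ≥ 0. Since B_t ~ N(0, t), P(B_t ≥ 3) = 1 − Φ(3/√t) = 1 − Φ(3/√7.4) = 1 − Φ(1.1028). So
  P(M_{7.4} ≥ 3) = 2(1 − Φ(1.1028)) ≈ 0.2701.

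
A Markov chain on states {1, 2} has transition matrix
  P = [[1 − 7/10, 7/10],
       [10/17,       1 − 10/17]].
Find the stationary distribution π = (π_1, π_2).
π_1 = 100/219, π_2 = 119/219

Solve πP = π with π_1 + π_2 = 1. From πP = π: π_1 · (1 − 7/10) + π_2 · 10/17 = π_1 ⇒ π_2 · 10/17 = π_1 · 7/10 ⇒ π_2/π_1 = (7/10)/(10/17) = 119/100. Together with π_1 + π_2 = 1:
  π_1 = (10/17)/(7/10 + 10/17) = (10/17)/(219/170) = 100/219,
  π_2 = (7/10)/(7/10 + 10/17) = (7/10)/(219/170) = 119/219.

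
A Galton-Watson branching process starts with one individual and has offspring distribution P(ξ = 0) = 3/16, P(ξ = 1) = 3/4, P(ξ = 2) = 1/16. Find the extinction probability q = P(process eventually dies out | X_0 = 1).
q = 1

Mean offspring μ = 0·3/16 + 1·3/4 + 2·1/16 = 7/8 ≤ 1. For μ ≤ 1 with offspring not concentrated at 1, the Galton-Watson process goes extinct almost surely, so q = 1.
(Algebraic check: The pgf is f(s) = 3/16 + 3/4·s + 1/16·s². The extinction probability q is the smallest fixed point of f in [0, 1]. Setting s = f(s):
  1/16·s² + (3/4 − 1)·s + 3/16 = 0
  1/16·s² − (3/16 + 1/16)·s + 3/16 = 0
which factors as (s − 1)·(1/16·s − 3/16) = 0, giving roots s = 1 and s = (3/16)/(1/16) = 3. Since 3 ≥ 1, the smallest root in [0, 1] is s = 1.)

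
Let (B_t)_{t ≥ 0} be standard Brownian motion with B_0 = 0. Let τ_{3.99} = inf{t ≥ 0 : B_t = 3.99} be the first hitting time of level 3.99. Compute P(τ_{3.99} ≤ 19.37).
P(τ_{3.99} ≤ 19.37) = 2(1 − Φ(3.99/√19.37)) = 2(1 − Φ(0.9066)) ≈ 0.3646

By the reflection principle for standard BM, P(τ_b ≤ t) = 2 · P(B_t ≥ b). Since B_t ~ N(0, t), P(B_t ≥ 3.99) = 1 − Φ(3.99/√t) = 1 − Φ(3.99/√19.37) = 1 − Φ(0.9066) ≈ 0.18231. Doubling: P(τ_{3.99} ≤ 19.37) ≈ 2 · 0.18231 = 0.36462 ≈ 0.3646.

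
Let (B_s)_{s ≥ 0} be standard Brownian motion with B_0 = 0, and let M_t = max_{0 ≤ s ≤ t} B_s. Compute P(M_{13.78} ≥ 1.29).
P(M_{13.78} ≥ 1.29) = 2·P(B_{13.78} ≥ 1.29) = 2(1 − Φ(1.29/√13.78)) ≈ 0.7282

By the reflection principle for Brownian motion, P(M_t ≥ a) = 2 · P(B_t ≥ a) for a ≥ 0. Since B_t ~ N(0, t), P(B_t ≥ 1.29) = 1 − Φ(1.29/√t) = 1 − Φ(1.29/√13.78) = 1 − Φ(0.3475). So
  P(M_{13.78} ≥ 1.29) = 2(1 − Φ(0.3475)) ≈ 0.7282.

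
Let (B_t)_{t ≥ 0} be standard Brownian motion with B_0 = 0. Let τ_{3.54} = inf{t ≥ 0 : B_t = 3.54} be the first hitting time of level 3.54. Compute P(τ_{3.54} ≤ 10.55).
P(τ_{3.54} ≤ 10.55) = 2(1 − Φ(3.54/√10.55)) = 2(1 − Φ(1.0899)) ≈ 0.2758

By the reflection principle for standard BM, P(τ_b ≤ t) = 2 · P(B_t ≥ b). Since B_t ~ N(0, t), P(B_t ≥ 3.54) = 1 − Φ(3.54/√t) = 1 − Φ(3.54/√10.55) = 1 − Φ(1.0899) ≈ 0.13788. Doubling: P(τ_{3.54} ≤ 10.55) ≈ 2 · 0.13788 = 0.27576 ≈ 0.2758.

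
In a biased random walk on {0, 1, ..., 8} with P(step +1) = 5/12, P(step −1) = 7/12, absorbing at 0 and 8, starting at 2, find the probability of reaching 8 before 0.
P(hit 8 before 0) = (1 − (7/5)^2) / (1 − (7/5)^8) = 15625/223924

Let u_k denote P(reach 8 before 0 | start at k). Boundary: u_0 = 0, u_8 = 1. Recurrence: u_k = 5/12·u_{k+1} + 7/12·u_{k-1} for 1 ≤ k ≤ 7. Try u_k = A + B·r^k with r = q/p = (7/12)/(5/12) = 7/5. Substitution satisfies the recurrence; boundary conditions give:
  u_k = (1 − r^k) / (1 − r^N) = (1 − (7/5)^2) / (1 − (7/5)^8) = 15625/223924.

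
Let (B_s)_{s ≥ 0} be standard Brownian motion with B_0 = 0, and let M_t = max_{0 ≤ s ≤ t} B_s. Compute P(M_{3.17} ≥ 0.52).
P(M_{3.17} ≥ 0.52) = 2·P(B_{3.17} ≥ 0.52) = 2(1 − Φ(0.52/√3.17)) ≈ 0.7702

By the reflection principle for Brownian motion, P(M_t ≥ a) = 2 · P(B_t ≥ a) for a ≥ 0. Since B_t ~ N(0, t), P(B_t ≥ 0.52) = 1 − Φ(0.52/√t) = 1 − Φ(0.52/√3.17) = 1 − Φ(0.2921). So
  P(M_{3.17} ≥ 0.52) = 2(1 − Φ(0.2921)) ≈ 0.7702.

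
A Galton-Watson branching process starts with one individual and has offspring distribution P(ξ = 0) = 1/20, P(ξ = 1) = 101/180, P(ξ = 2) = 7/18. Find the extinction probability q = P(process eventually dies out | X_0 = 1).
q = 9/70

The pgf is f(s) = 1/20 + 101/180·s + 7/18·s². The extinction probability q is the smallest fixed point of f in [0, 1]. Setting s = f(s):
  7/18·s² + (101/180 − 1)·s + 1/20 = 0
  7/18·s² − (1/20 + 7/18)·s + 1/20 = 0
which factors as (s − 1)·(7/18·s − 1/20) = 0, giving roots s = 1 and s = (1/20)/(7/18) = 9/70.
Mean offspring μ = 101/180 + 2·7/18 = 241/180 > 1 (supercritical), so q < 1. The extinction probability is the smaller root: q = (1/20)/(7/18) = 9/70.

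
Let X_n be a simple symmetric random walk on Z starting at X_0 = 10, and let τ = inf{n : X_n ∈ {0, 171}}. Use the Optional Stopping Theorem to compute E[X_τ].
E[X_τ] = 10

X_n is a martingale and τ is a bounded-mean stopping time (indeed τ is finite a.s. with bounded expectation since the walk is in a bounded region). By the OST, E[X_τ] = E[X_0] = 10. Equivalently: E[X_τ] = 171 · P(hit 171 first) + 0 · P(hit 0 first) = 171 · (10/171) = 10.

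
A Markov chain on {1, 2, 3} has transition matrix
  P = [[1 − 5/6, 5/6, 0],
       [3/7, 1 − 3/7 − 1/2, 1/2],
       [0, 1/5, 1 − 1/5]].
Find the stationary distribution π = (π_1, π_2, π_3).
π = (36/281, 70/281, 175/281)

This is a birth-death chain on three states, which satisfies detailed balance: π_1 · P_{12} = π_2 · P_{21} and π_2 · P_{23} = π_3 · P_{32}.
From π_1 · 5/6 = π_2 · 3/7: π_2/π_1 = (5/6)/(3/7) = 35/18.
From π_2 · 1/2 = π_3 · 1/5: π_3/π_2 = (1/2)/(1/5) = 5/2.
Take π_1 proportional to 1; then unnormalized π = (1, 35/18, 175/36). Normalize by dividing by the sum 281/36:
  π = (36/281, 70/281, 175/281).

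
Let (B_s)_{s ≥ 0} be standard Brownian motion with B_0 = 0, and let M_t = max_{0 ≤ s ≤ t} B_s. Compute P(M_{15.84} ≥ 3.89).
P(M_{15.84} ≥ 3.89) = 2·P(B_{15.84} ≥ 3.89) = 2(1 − Φ(3.89/√15.84)) ≈ 0.3284

By the reflection principle for Brownian motion, P(M_t ≥ a) = 2 · P(B_t ≥ a) for a ≥ 0. Since B_t ~ N(0, t), P(B_t ≥ 3.89) = 1 − Φ(3.89/√t) = 1 − Φ(3.89/√15.84) = 1 − Φ(0.9774). So
  P(M_{15.84} ≥ 3.89) = 2(1 − Φ(0.9774)) ≈ 0.3284.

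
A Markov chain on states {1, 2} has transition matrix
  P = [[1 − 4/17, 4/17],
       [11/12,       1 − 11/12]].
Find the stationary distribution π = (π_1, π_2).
π_1 = 187/235, π_2 = 48/235

Solve πP = π with π_1 + π_2 = 1. From πP = π: π_1 · (1 − 4/17) + π_2 · 11/12 = π_1 ⇒ π_2 · 11/12 = π_1 · 4/17 ⇒ π_2/π_1 = (4/17)/(11/12) = 48/187. Together with π_1 + π_2 = 1:
  π_1 = (11/12)/(4/17 + 11/12) = (11/12)/(235/204) = 187/235,
  π_2 = (4/17)/(4/17 + 11/12) = (4/17)/(235/204) = 48/235.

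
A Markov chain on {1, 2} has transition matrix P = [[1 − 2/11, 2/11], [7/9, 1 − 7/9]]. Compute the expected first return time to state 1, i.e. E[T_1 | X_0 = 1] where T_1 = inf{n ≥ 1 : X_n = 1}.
E[T_1 | X_0 = 1] = 1/π_1 = 95/77

For an irreducible recurrent Markov chain with stationary distribution π, E[T_i | X_0 = i] = 1/π_i (Kac's formula). Here π_1 = (7/9)/(2/11 + 7/9) = (7/9)/(95/99) = 77/95, so E[T_1 | X_0 = 1] = 1/π_1 = (2/11 + 7/9)/(7/9) = (95/99)/(7/9) = 95/77.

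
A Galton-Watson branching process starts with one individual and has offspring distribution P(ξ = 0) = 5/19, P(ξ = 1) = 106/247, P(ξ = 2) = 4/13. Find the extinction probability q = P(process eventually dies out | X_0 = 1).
q = 65/76

The pgf is f(s) = 5/19 + 106/247·s + 4/13·s². The extinction probability q is the smallest fixed point of f in [0, 1]. Setting s = f(s):
  4/13·s² + (106/247 − 1)·s + 5/19 = 0
  4/13·s² − (5/19 + 4/13)·s + 5/19 = 0
which factors as (s − 1)·(4/13·s − 5/19) = 0, giving roots s = 1 and s = (5/19)/(4/13) = 65/76.
Mean offspring μ = 106/247 + 2·4/13 = 258/247 > 1 (supercritical), so q < 1. The extinction probability is the smaller root: q = (5/19)/(4/13) = 65/76.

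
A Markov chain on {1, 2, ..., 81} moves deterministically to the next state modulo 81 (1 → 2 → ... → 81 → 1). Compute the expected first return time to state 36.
E[T_36 | X_0 = 36] = 81

The chain cycles deterministically, so starting at state 36 it returns in exactly 81 steps. Equivalently, the stationary distribution is uniform π_j = 1/81 for every state j, so by Kac's formula E[T_36] = 1/π_36 = 81.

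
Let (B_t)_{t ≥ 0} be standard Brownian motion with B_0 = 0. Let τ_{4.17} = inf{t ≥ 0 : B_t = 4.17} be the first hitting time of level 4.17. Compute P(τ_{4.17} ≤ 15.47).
P(τ_{4.17} ≤ 15.47) = 2(1 − Φ(4.17/√15.47)) = 2(1 − Φ(1.0602)) ≈ 0.2891

By the reflection principle for standard BM, P(τ_b ≤ t) = 2 · P(B_t ≥ b). Since B_t ~ N(0, t), P(B_t ≥ 4.17) = 1 − Φ(4.17/√t) = 1 − Φ(4.17/√15.47) = 1 − Φ(1.0602) ≈ 0.14453. Doubling: P(τ_{4.17} ≤ 15.47) ≈ 2 · 0.14453 = 0.28906 ≈ 0.2891.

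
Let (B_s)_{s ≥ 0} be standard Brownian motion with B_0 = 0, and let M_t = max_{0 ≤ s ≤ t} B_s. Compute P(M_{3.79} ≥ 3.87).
P(M_{3.79} ≥ 3.87) = 2·P(B_{3.79} ≥ 3.87) = 2(1 − Φ(3.87/√3.79)) ≈ 0.0468

By the reflection principle for Brownian motion, P(M_t ≥ a) = 2 · P(B_t ≥ a) for a ≥ 0. Since B_t ~ N(0, t), P(B_t ≥ 3.87) = 1 − Φ(3.87/√t) = 1 − Φ(3.87/√3.79) = 1 − Φ(1.9879). So
  P(M_{3.79} ≥ 3.87) = 2(1 − Φ(1.9879)) ≈ 0.0468.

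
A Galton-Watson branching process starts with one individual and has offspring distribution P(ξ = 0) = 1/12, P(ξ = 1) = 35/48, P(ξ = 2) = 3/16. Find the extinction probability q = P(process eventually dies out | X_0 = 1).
q = 4/9

The pgf is f(s) = 1/12 + 35/48·s + 3/16·s². The extinction probability q is the smallest fixed point of f in [0, 1]. Setting s = f(s):
  3/16·s² + (35/48 − 1)·s + 1/12 = 0
  3/16·s² − (1/12 + 3/16)·s + 1/12 = 0
which factors as (s − 1)·(3/16·s − 1/12) = 0, giving roots s = 1 and s = (1/12)/(3/16) = 4/9.
Mean offspring μ = 35/48 + 2·3/16 = 53/48 > 1 (supercritical), so q < 1. The extinction probability is the smaller root: q = (1/12)/(3/16) = 4/9.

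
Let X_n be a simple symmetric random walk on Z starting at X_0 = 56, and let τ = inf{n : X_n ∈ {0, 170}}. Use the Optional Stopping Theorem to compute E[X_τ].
E[X_τ] = 56

X_n is a martingale and τ is a bounded-mean stopping time (indeed τ is finite a.s. with bounded expectation since the walk is in a bounded region). By the OST, E[X_τ] = E[X_0] = 56. Equivalently: E[X_τ] = 170 · P(hit 170 first) + 0 · P(hit 0 first) = 170 · (56/170) = 56.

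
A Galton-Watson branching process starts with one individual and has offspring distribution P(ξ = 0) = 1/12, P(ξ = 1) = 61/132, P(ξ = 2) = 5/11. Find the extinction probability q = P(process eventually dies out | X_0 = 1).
q = 11/60

The pgf is f(s) = 1/12 + 61/132·s + 5/11·s². The extinction probability q is the smallest fixed point of f in [0, 1]. Setting s = f(s):
  5/11·s² + (61/132 − 1)·s + 1/12 = 0
  5/11·s² − (1/12 + 5/11)·s + 1/12 = 0
which factors as (s − 1)·(5/11·s − 1/12) = 0, giving roots s = 1 and s = (1/12)/(5/11) = 11/60.
Mean offspring μ = 61/132 + 2·5/11 = 181/132 > 1 (supercritical), so q < 1. The extinction probability is the smaller root: q = (1/12)/(5/11) = 11/60.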